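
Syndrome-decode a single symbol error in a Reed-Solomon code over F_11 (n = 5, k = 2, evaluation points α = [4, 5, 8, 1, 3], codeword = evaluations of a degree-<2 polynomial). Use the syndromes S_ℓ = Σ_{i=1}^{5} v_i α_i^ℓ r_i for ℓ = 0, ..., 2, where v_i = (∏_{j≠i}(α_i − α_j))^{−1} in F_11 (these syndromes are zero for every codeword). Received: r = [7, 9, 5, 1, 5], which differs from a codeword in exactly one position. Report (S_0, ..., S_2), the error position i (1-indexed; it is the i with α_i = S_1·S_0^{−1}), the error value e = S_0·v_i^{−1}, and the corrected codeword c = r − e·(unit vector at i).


S = (6, 4, 10), error at position 3, error magnitude e = 1, c = [7, 9, 4, 1, 5].

Step 1: column multipliers v_i = (∏_{j≠i}(α_i − α_j))^{−1} mod 11.
  i = 1 (α = 4): (4−5)(4−8)(4−1)(4−3) = (−1)·(−4)·3·1 = 12 ≡ 1, so v_1 = 1^{−1} = 1 (mod 11).
  i = 2 (α = 5): (5−4)(5−8)(5−1)(5−3) = 1·(−3)·4·2 = −24 ≡ 9, so v_2 = 9^{−1} = 5 (mod 11).
  i = 3 (α = 8): (8−4)(8−5)(8−1)(8−3) = 4·3·7·5 = 420 ≡ 2, so v_3 = 2^{−1} = 6 (mod 11).
  i = 4 (α = 1): (1−4)(1−5)(1−8)(1−3) = (−3)·(−4)·(−7)·(−2) = 168 ≡ 3, so v_4 = 3^{−1} = 4 (mod 11).
  i = 5 (α = 3): (3−4)(3−5)(3−8)(3−1) = (−1)·(−2)·(−5)·2 = −20 ≡ 2, so v_5 = 2^{−1} = 6 (mod 11).
  v = [1, 5, 6, 4, 6].
Step 2: syndromes of r = [7, 9, 5, 1, 5] (all sums mod 11).
  S_0 = Σ v_i r_i = 1·7 + 5·9 + 6·5 + 4·1 + 6·5 = 116 ≡ 6.
  S_1 = Σ v_i α_i r_i = 1·4·7 + 5·5·9 + 6·8·5 + 4·1·1 + 6·3·5 = 587 ≡ 4.
  α_i^2 mod 11 = [5, 3, 9, 1, 9].
  S_2 = Σ v_i α_i^2 r_i = 1·5·7 + 5·3·9 + 6·9·5 + 4·1·1 + 6·9·5 = 714 ≡ 10.
  S = (6, 4, 10) ≠ 0, so r is not a codeword (an error is present).
Step 3: locate the error. For a single error e at position i, S_ℓ = v_i·e·α_i^ℓ, so α_err = S_1/S_0.
  S_0^{−1} = 6^{−1} = 2 (mod 11), so α_err = 4·2 = 8 ≡ 8 = α_3. Error position i = 3.
  Consistency check: S_2/S_1 = 10·3 = 30 ≡ 8 = α_err ✓ (single-error assumption holds).
Step 4: error magnitude e = S_0/v_3 = S_0·∏_{j≠3}(α_3 − α_j) = 6·2 = 12 ≡ 1 (mod 11).
Step 5: correct position 3: c_3 = r_3 − e = 5 − 1 ≡ 4 (mod 11). Hence c = [7, 9, 4, 1, 5].
  Check: interpolating c through the α_i gives m(x) = 10 + 2·x (degree < 2) with m(α_i) = c_i for every i, so c is indeed a codeword.


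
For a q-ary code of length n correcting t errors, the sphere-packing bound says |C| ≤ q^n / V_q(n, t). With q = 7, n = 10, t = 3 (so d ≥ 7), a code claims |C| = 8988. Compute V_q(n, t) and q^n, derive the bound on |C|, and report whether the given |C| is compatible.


V_q(n, t) = 27601, q^n = 282475249, Hamming bound = 10234, |C| = 8988 ≤ bound (satisfied).

Step 1: Compute V_q(n, t) = Σ_{j=0}^3 C(n, j) (q−1)^j.
  j = 0: C(10,0)·(6)^0 = 1·1 = 1.
  j = 1: C(10,1)·(6)^1 = 10·6 = 60.
  j = 2: C(10,2)·(6)^2 = 45·36 = 1620.
  j = 3: C(10,3)·(6)^3 = 120·216 = 25920.
  V_q(n, t) = 1 + 60 + 1620 + 25920 = 27601.
Step 2: q^n = 7^10 = 282475249.
Step 3: Hamming bound ⌊q^n / V_q(n,t)⌋ = ⌊282475249/27601⌋ = 10234.
Step 4: Compare |C| = 8988 to 10234: satisfied.
The claimed |C| lies below the Hamming bound.


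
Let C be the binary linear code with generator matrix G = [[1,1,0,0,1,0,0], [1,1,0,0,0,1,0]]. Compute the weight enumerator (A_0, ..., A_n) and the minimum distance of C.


Weight distribution: A_0 = 1, A_2 = 1, A_3 = 2. Minimum distance d = 2.

Enumerate all 2^2 = 4 messages m ∈ F_2^2.
For each, compute codeword c = mG in F_2^7, then tally its weight.
  m = 00 → c = 0000000, weight = 0.
  m = 10 → c = 1100100, weight = 3.
  m = 01 → c = 1100010, weight = 3.
  m = 11 → c = 0000110, weight = 2.
Tally weights:
  weight 0: 1 codewords.
  weight 2: 1 codewords.
  weight 3: 2 codewords.
Minimum distance d = smallest w > 0 with A_w > 0 = 2.
Sanity: Σ A_w = 4 = 2^2 = 4 ✓.


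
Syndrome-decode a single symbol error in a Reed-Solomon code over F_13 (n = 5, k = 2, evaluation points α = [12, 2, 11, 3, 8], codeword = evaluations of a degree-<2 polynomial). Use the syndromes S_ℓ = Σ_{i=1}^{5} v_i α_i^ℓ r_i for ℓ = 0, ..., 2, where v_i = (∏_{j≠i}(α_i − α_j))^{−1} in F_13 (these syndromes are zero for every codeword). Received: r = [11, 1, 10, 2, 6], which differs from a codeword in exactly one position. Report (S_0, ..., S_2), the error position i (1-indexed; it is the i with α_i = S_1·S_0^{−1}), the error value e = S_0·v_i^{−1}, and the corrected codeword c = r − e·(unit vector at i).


S = (10, 2, 3), error at position 5, error magnitude e = 12, c = [11, 1, 10, 2, 7].

Step 1: column multipliers v_i = (∏_{j≠i}(α_i − α_j))^{−1} mod 13.
  i = 1 (α = 12): (12−2)(12−11)(12−3)(12−8) = 10·1·9·4 = 360 ≡ 9, so v_1 = 9^{−1} = 3 (mod 13).
  i = 2 (α = 2): (2−12)(2−11)(2−3)(2−8) = (−10)·(−9)·(−1)·(−6) = 540 ≡ 7, so v_2 = 7^{−1} = 2 (mod 13).
  i = 3 (α = 11): (11−12)(11−2)(11−3)(11−8) = (−1)·9·8·3 = −216 ≡ 5, so v_3 = 5^{−1} = 8 (mod 13).
  i = 4 (α = 3): (3−12)(3−2)(3−11)(3−8) = (−9)·1·(−8)·(−5) = −360 ≡ 4, so v_4 = 4^{−1} = 10 (mod 13).
  i = 5 (α = 8): (8−12)(8−2)(8−11)(8−3) = (−4)·6·(−3)·5 = 360 ≡ 9, so v_5 = 9^{−1} = 3 (mod 13).
  v = [3, 2, 8, 10, 3].
Step 2: syndromes of r = [11, 1, 10, 2, 6] (all sums mod 13).
  S_0 = Σ v_i r_i = 3·11 + 2·1 + 8·10 + 10·2 + 3·6 = 153 ≡ 10.
  S_1 = Σ v_i α_i r_i = 3·12·11 + 2·2·1 + 8·11·10 + 10·3·2 + 3·8·6 = 1484 ≡ 2.
  α_i^2 mod 13 = [1, 4, 4, 9, 12].
  S_2 = Σ v_i α_i^2 r_i = 3·1·11 + 2·4·1 + 8·4·10 + 10·9·2 + 3·12·6 = 757 ≡ 3.
  S = (10, 2, 3) ≠ 0, so r is not a codeword (an error is present).
Step 3: locate the error. For a single error e at position i, S_ℓ = v_i·e·α_i^ℓ, so α_err = S_1/S_0.
  S_0^{−1} = 10^{−1} = 4 (mod 13), so α_err = 2·4 = 8 ≡ 8 = α_5. Error position i = 5.
  Consistency check: S_2/S_1 = 3·7 = 21 ≡ 8 = α_err ✓ (single-error assumption holds).
Step 4: error magnitude e = S_0/v_5 = S_0·∏_{j≠5}(α_5 − α_j) = 10·9 = 90 ≡ 12 (mod 13).
Step 5: correct position 5: c_5 = r_5 − e = 6 − 12 ≡ 7 (mod 13). Hence c = [11, 1, 10, 2, 7].
  Check: interpolating c through the α_i gives m(x) = 12 + 1·x (degree < 2) with m(α_i) = c_i for every i, so c is indeed a codeword.


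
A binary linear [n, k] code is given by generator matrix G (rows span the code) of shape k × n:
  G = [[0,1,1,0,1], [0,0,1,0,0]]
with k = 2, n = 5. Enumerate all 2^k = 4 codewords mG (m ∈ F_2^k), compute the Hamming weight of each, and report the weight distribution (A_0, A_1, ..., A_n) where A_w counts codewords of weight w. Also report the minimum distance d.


Weight distribution: A_0 = 1, A_1 = 1, A_2 = 1, A_3 = 1. Minimum distance d = 1.

Enumerate all 2^2 = 4 messages m ∈ F_2^2.
For each, compute codeword c = mG in F_2^5, then tally its weight.
  m = 00 → c = 00000, weight = 0.
  m = 10 → c = 01101, weight = 3.
  m = 01 → c = 00100, weight = 1.
  m = 11 → c = 01001, weight = 2.
Tally weights:
  weight 0: 1 codewords.
  weight 1: 1 codewords.
  weight 2: 1 codewords.
  weight 3: 1 codewords.
Minimum distance d = smallest w > 0 with A_w > 0 = 1.
Sanity: Σ A_w = 4 = 2^2 = 4 ✓.


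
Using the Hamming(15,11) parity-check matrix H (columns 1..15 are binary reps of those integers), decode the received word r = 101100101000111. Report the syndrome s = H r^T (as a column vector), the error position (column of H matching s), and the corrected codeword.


s = (0, 1, 0, 0)^T, error position = 4, corrected codeword c = 101000101000111

Compute s = H r^T mod 2 one row at a time:
  s_1 = 0 + 1 + 0 + 0 + 0 + 1 + 1 + 1 = 4 ≡ 0 (mod 2).
  s_2 = 1 + 0 + 0 + 1 + 0 + 1 + 1 + 1 = 5 ≡ 1 (mod 2).
  s_3 = 0 + 1 + 0 + 1 + 0 + 0 + 1 + 1 = 4 ≡ 0 (mod 2).
  s_4 = 1 + 1 + 0 + 1 + 1 + 0 + 1 + 1 = 6 ≡ 0 (mod 2).
s = (0, 1, 0, 0)^T — this equals column 4 of H (binary 0100), so error is at position 4.
Correct: flip bit 4 of r = 101100101000111 to get c = 101000101000111.


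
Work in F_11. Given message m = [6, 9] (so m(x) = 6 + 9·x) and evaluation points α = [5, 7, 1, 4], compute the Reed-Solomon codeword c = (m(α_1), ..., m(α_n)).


c = [7, 3, 4, 9]

Message polynomial: m(x) = 6 + 9·x (mod 11).
For each evaluation point α_i, compute m(α_i) mod 11:
  α_1 = 5: Horner steps 9 → 7, so m(5) = 7.
  α_2 = 7: Horner steps 9 → 3, so m(7) = 3.
  α_3 = 1: Horner steps 9 → 4, so m(1) = 4.
  α_4 = 4: Horner steps 9 → 9, so m(4) = 9.
Codeword c = [7, 3, 4, 9] ∈ F_11^4.


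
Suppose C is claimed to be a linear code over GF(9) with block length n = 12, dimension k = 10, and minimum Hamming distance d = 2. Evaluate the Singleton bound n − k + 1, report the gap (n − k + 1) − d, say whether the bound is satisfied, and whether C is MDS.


Singleton RHS = n − k + 1 = 3, slack = 1, bound satisfied, not MDS.

Singleton bound: d ≤ n − k + 1.
Here n = 12, k = 10, so n − k + 1 = 3.
Given d = 2, check d ≤ 3: YES.
Slack = (n − k + 1) − d = 1.
The code is NOT MDS (slack = 1 > 0).
Description: the claimed parameters are [12, 10, 2]_9; such a code would be non-MDS.


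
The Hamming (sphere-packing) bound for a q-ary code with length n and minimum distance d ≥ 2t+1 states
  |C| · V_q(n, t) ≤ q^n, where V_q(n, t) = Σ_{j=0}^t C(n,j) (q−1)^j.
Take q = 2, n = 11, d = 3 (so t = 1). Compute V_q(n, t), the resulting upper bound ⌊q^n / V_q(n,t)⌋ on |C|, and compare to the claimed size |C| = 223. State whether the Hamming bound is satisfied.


V_q(n, t) = 12, q^n = 2048, Hamming bound = 170, |C| = 223 > bound (violated).

Step 1: Compute V_q(n, t) = Σ_{j=0}^1 C(n, j) (q−1)^j.
  j = 0: C(11,0)·(1)^0 = 1·1 = 1.
  j = 1: C(11,1)·(1)^1 = 11·1 = 11.
  V_q(n, t) = 1 + 11 = 12.
Step 2: q^n = 2^11 = 2048.
Step 3: Hamming bound ⌊q^n / V_q(n,t)⌋ = ⌊2048/12⌋ = 170.
Step 4: Compare |C| = 223 to 170: violated.
The claimed |C| lies above the Hamming bound, so no 2-ary code of length 11 with d ≥ 3 can have 223 codewords.


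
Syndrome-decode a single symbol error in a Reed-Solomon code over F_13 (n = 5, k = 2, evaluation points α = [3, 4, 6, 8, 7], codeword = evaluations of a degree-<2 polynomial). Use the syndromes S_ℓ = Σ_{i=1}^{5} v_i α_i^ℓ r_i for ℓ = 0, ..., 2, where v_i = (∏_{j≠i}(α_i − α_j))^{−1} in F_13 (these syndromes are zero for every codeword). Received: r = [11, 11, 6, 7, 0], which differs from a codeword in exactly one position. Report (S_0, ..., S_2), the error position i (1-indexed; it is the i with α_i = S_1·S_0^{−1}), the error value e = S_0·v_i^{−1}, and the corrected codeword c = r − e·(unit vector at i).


S = (3, 12, 9), error at position 2, error magnitude e = 6, c = [11, 5, 6, 7, 0].

Step 1: column multipliers v_i = (∏_{j≠i}(α_i − α_j))^{−1} mod 13.
  i = 1 (α = 3): (3−4)(3−6)(3−8)(3−7) = (−1)·(−3)·(−5)·(−4) = 60 ≡ 8, so v_1 = 8^{−1} = 5 (mod 13).
  i = 2 (α = 4): (4−3)(4−6)(4−8)(4−7) = 1·(−2)·(−4)·(−3) = −24 ≡ 2, so v_2 = 2^{−1} = 7 (mod 13).
  i = 3 (α = 6): (6−3)(6−4)(6−8)(6−7) = 3·2·(−2)·(−1) = 12 ≡ 12, so v_3 = 12^{−1} = 12 (mod 13).
  i = 4 (α = 8): (8−3)(8−4)(8−6)(8−7) = 5·4·2·1 = 40 ≡ 1, so v_4 = 1^{−1} = 1 (mod 13).
  i = 5 (α = 7): (7−3)(7−4)(7−6)(7−8) = 4·3·1·(−1) = −12 ≡ 1, so v_5 = 1^{−1} = 1 (mod 13).
  v = [5, 7, 12, 1, 1].
Step 2: syndromes of r = [11, 11, 6, 7, 0] (all sums mod 13).
  S_0 = Σ v_i r_i = 5·11 + 7·11 + 12·6 + 1·7 + 1·0 = 211 ≡ 3.
  S_1 = Σ v_i α_i r_i = 5·3·11 + 7·4·11 + 12·6·6 + 1·8·7 + 1·7·0 = 961 ≡ 12.
  α_i^2 mod 13 = [9, 3, 10, 12, 10].
  S_2 = Σ v_i α_i^2 r_i = 5·9·11 + 7·3·11 + 12·10·6 + 1·12·7 + 1·10·0 = 1530 ≡ 9.
  S = (3, 12, 9) ≠ 0, so r is not a codeword (an error is present).
Step 3: locate the error. For a single error e at position i, S_ℓ = v_i·e·α_i^ℓ, so α_err = S_1/S_0.
  S_0^{−1} = 3^{−1} = 9 (mod 13), so α_err = 12·9 = 108 ≡ 4 = α_2. Error position i = 2.
  Consistency check: S_2/S_1 = 9·12 = 108 ≡ 4 = α_err ✓ (single-error assumption holds).
Step 4: error magnitude e = S_0/v_2 = S_0·∏_{j≠2}(α_2 − α_j) = 3·2 = 6 ≡ 6 (mod 13).
Step 5: correct position 2: c_2 = r_2 − e = 11 − 6 ≡ 5 (mod 13). Hence c = [11, 5, 6, 7, 0].
  Check: interpolating c through the α_i gives m(x) = 3 + 7·x (degree < 2) with m(α_i) = c_i for every i, so c is indeed a codeword.


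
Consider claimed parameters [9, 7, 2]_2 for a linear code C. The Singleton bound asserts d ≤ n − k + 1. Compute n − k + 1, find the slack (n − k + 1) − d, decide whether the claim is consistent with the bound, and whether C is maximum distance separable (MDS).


Singleton RHS = n − k + 1 = 3, slack = 1, bound satisfied, not MDS.

Singleton bound: d ≤ n − k + 1.
Here n = 9, k = 7, so n − k + 1 = 3.
Given d = 2, check d ≤ 3: YES.
Slack = (n − k + 1) − d = 1.
The code is NOT MDS (slack = 1 > 0).
Description: the claimed parameters are [9, 7, 2]_2; such a code would be non-MDS.


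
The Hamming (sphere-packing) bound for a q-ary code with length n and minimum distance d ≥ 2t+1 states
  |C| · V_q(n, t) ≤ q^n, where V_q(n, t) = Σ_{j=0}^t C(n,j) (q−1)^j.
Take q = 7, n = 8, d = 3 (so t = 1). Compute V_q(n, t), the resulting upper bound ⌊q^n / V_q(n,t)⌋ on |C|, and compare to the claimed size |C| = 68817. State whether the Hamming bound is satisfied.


V_q(n, t) = 49, q^n = 5764801, Hamming bound = 117649, |C| = 68817 ≤ bound (satisfied).

Step 1: Compute V_q(n, t) = Σ_{j=0}^1 C(n, j) (q−1)^j.
  j = 0: C(8,0)·(6)^0 = 1·1 = 1.
  j = 1: C(8,1)·(6)^1 = 8·6 = 48.
  V_q(n, t) = 1 + 48 = 49.
Step 2: q^n = 7^8 = 5764801.
Step 3: Hamming bound ⌊q^n / V_q(n,t)⌋ = ⌊5764801/49⌋ = 117649.
Step 4: Compare |C| = 68817 to 117649: satisfied.
The claimed |C| lies below the Hamming bound.


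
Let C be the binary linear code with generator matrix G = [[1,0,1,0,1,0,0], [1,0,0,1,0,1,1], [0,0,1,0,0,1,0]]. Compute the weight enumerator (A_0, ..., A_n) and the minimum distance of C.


Weight distribution: A_0 = 1, A_2 = 1, A_3 = 3, A_4 = 2, A_5 = 1. Minimum distance d = 2.

Enumerate all 2^3 = 8 messages m ∈ F_2^3.
For each, compute codeword c = mG in F_2^7, then tally its weight.
  m = 000 → c = 0000000, weight = 0.
  m = 100 → c = 1010100, weight = 3.
  m = 010 → c = 1001011, weight = 4.
  m = 110 → c = 0011111, weight = 5.
  m = 001 → c = 0010010, weight = 2.
  m = 101 → c = 1000110, weight = 3.
  m = 011 → c = 1011001, weight = 4.
  m = 111 → c = 0001101, weight = 3.
Tally weights:
  weight 0: 1 codewords.
  weight 2: 1 codewords.
  weight 3: 3 codewords.
  weight 4: 2 codewords.
  weight 5: 1 codewords.
Minimum distance d = smallest w > 0 with A_w > 0 = 2.
Sanity: Σ A_w = 8 = 2^3 = 8 ✓.


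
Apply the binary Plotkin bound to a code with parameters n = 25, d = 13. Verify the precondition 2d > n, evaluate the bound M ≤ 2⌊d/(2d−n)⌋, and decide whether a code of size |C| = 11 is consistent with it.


Plotkin bound M ≤ 26; given |C| = 11 ≤ bound (satisfied).

Check applicability: 2d = 26, n = 25.
2d − n = 1 > 0, so Plotkin applies.
Compute d/(2d−n) = 13/1 ≈ 13.0000.
⌊d/(2d−n)⌋ = 13.
Plotkin bound: M ≤ 2·13 = 26.
Given |C| = 11, check: satisfied.
This |C| is below the Plotkin bound.


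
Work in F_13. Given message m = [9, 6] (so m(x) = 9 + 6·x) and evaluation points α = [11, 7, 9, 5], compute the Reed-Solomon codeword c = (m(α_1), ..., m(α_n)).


c = [10, 12, 11, 0]

Message polynomial: m(x) = 9 + 6·x (mod 13).
For each evaluation point α_i, compute m(α_i) mod 13:
  α_1 = 11: Horner steps 6 → 10, so m(11) = 10.
  α_2 = 7: Horner steps 6 → 12, so m(7) = 12.
  α_3 = 9: Horner steps 6 → 11, so m(9) = 11.
  α_4 = 5: Horner steps 6 → 0, so m(5) = 0.
Codeword c = [10, 12, 11, 0] ∈ F_13^4.


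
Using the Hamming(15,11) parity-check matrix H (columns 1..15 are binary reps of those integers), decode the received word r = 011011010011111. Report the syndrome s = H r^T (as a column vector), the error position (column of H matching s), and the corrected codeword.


s = (0, 0, 0, 1)^T, error position = 1, corrected codeword c = 111011010011111

Compute s = H r^T mod 2 one row at a time:
  s_1 = 1 + 0 + 0 + 1 + 1 + 1 + 1 + 1 = 6 ≡ 0 (mod 2).
  s_2 = 0 + 1 + 1 + 0 + 1 + 1 + 1 + 1 = 6 ≡ 0 (mod 2).
  s_3 = 1 + 1 + 1 + 0 + 0 + 1 + 1 + 1 = 6 ≡ 0 (mod 2).
  s_4 = 0 + 1 + 1 + 0 + 0 + 1 + 1 + 1 = 5 ≡ 1 (mod 2).
s = (0, 0, 0, 1)^T — this equals column 1 of H (binary 0001), so error is at position 1.
Correct: flip bit 1 of r = 011011010011111 to get c = 111011010011111.


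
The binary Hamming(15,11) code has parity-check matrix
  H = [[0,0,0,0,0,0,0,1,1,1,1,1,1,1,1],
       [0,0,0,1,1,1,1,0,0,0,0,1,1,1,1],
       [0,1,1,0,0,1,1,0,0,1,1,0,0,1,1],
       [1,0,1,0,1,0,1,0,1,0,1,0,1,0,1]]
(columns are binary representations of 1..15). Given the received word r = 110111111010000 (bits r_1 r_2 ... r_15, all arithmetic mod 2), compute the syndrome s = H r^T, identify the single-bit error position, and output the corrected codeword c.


s = (1, 0, 0, 1)^T, error position = 9, corrected codeword c = 110111110010000

Compute s = H r^T mod 2 one row at a time:
  s_1 = 1 + 1 + 0 + 1 + 0 + 0 + 0 + 0 = 3 ≡ 1 (mod 2).
  s_2 = 1 + 1 + 1 + 1 + 0 + 0 + 0 + 0 = 4 ≡ 0 (mod 2).
  s_3 = 1 + 0 + 1 + 1 + 0 + 1 + 0 + 0 = 4 ≡ 0 (mod 2).
  s_4 = 1 + 0 + 1 + 1 + 1 + 1 + 0 + 0 = 5 ≡ 1 (mod 2).
s = (1, 0, 0, 1)^T — this equals column 9 of H (binary 1001), so error is at position 9.
Correct: flip bit 9 of r = 110111111010000 to get c = 110111110010000.


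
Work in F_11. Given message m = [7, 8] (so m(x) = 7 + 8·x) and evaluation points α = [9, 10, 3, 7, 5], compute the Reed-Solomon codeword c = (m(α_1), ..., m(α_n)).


c = [2, 10, 9, 8, 3]

Message polynomial: m(x) = 7 + 8·x (mod 11).
For each evaluation point α_i, compute m(α_i) mod 11:
  α_1 = 9: Horner steps 8 → 2, so m(9) = 2.
  α_2 = 10: Horner steps 8 → 10, so m(10) = 10.
  α_3 = 3: Horner steps 8 → 9, so m(3) = 9.
  α_4 = 7: Horner steps 8 → 8, so m(7) = 8.
  α_5 = 5: Horner steps 8 → 3, so m(5) = 3.
Codeword c = [2, 10, 9, 8, 3] ∈ F_11^5.


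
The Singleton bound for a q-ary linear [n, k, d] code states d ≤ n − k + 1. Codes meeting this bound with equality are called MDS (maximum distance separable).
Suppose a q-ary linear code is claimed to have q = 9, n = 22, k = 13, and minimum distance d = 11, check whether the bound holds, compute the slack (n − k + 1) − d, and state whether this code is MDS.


Singleton RHS = n − k + 1 = 10, slack = -1, bound violated (no such code; not MDS).

Singleton bound: d ≤ n − k + 1.
Here n = 22, k = 13, so n − k + 1 = 10.
Given d = 11, check d ≤ 10: NO.
Slack = (n − k + 1) − d = -1.
The slack is negative: d = 11 exceeds n − k + 1 = 10 by 1, so the Singleton bound is violated and no linear [22, 13, 11]_9 code can exist. In particular it is not MDS (MDS requires d = n − k + 1 exactly).
Description: the claimed parameters are [22, 13, 11]_9; such a code would be impossible (violates the Singleton bound).


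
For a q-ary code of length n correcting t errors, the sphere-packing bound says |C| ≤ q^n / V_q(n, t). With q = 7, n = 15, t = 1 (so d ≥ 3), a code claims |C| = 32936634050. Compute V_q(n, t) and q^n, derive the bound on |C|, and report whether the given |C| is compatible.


V_q(n, t) = 91, q^n = 4747561509943, Hamming bound = 52171005603, |C| = 32936634050 ≤ bound (satisfied).

Step 1: Compute V_q(n, t) = Σ_{j=0}^1 C(n, j) (q−1)^j.
  j = 0: C(15,0)·(6)^0 = 1·1 = 1.
  j = 1: C(15,1)·(6)^1 = 15·6 = 90.
  V_q(n, t) = 1 + 90 = 91.
Step 2: q^n = 7^15 = 4747561509943.
Step 3: Hamming bound ⌊q^n / V_q(n,t)⌋ = ⌊4747561509943/91⌋ = 52171005603.
Step 4: Compare |C| = 32936634050 to 52171005603: satisfied.
The claimed |C| lies below the Hamming bound.


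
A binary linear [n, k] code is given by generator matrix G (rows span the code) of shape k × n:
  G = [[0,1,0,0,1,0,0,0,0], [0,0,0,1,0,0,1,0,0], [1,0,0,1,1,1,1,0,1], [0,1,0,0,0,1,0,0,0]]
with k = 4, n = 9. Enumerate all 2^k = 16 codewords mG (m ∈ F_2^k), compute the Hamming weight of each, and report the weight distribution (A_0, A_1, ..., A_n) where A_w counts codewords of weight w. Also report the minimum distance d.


Weight distribution: A_0 = 1, A_2 = 5, A_4 = 7, A_6 = 3. Minimum distance d = 2.

Enumerate all 2^4 = 16 messages m ∈ F_2^4.
For each, compute codeword c = mG in F_2^9, then tally its weight.
  m = 0000 → c = 000000000, weight = 0.
  m = 1000 → c = 010010000, weight = 2.
  m = 0100 → c = 000100100, weight = 2.
  m = 1100 → c = 010110100, weight = 4.
  m = 0010 → c = 100111101, weight = 6.
  m = 1010 → c = 110101101, weight = 6.
  m = 0110 → c = 100011001, weight = 4.
  m = 1110 → c = 110001001, weight = 4.
  m = 0001 → c = 010001000, weight = 2.
  m = 1001 → c = 000011000, weight = 2.
  m = 0101 → c = 010101100, weight = 4.
  m = 1101 → c = 000111100, weight = 4.
  m = 0011 → c = 110110101, weight = 6.
  m = 1011 → c = 100100101, weight = 4.
  m = 0111 → c = 110010001, weight = 4.
  m = 1111 → c = 100000001, weight = 2.
Tally weights:
  weight 0: 1 codewords.
  weight 2: 5 codewords.
  weight 4: 7 codewords.
  weight 6: 3 codewords.
Minimum distance d = smallest w > 0 with A_w > 0 = 2.
Sanity: Σ A_w = 16 = 2^4 = 16 ✓.


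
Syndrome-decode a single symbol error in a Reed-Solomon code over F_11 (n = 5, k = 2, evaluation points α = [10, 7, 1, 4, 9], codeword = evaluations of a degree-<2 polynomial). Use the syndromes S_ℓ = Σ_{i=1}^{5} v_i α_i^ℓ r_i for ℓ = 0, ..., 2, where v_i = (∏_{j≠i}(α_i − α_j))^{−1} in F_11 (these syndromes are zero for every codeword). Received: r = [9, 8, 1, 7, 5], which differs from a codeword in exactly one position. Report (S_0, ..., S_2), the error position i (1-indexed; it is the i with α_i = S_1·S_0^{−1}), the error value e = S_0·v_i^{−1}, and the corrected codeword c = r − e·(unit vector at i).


S = (8, 8, 8), error at position 3, error magnitude e = 6, c = [9, 8, 6, 7, 5].

Step 1: column multipliers v_i = (∏_{j≠i}(α_i − α_j))^{−1} mod 11.
  i = 1 (α = 10): (10−7)(10−1)(10−4)(10−9) = 3·9·6·1 = 162 ≡ 8, so v_1 = 8^{−1} = 7 (mod 11).
  i = 2 (α = 7): (7−10)(7−1)(7−4)(7−9) = (−3)·6·3·(−2) = 108 ≡ 9, so v_2 = 9^{−1} = 5 (mod 11).
  i = 3 (α = 1): (1−10)(1−7)(1−4)(1−9) = (−9)·(−6)·(−3)·(−8) = 1296 ≡ 9, so v_3 = 9^{−1} = 5 (mod 11).
  i = 4 (α = 4): (4−10)(4−7)(4−1)(4−9) = (−6)·(−3)·3·(−5) = −270 ≡ 5, so v_4 = 5^{−1} = 9 (mod 11).
  i = 5 (α = 9): (9−10)(9−7)(9−1)(9−4) = (−1)·2·8·5 = −80 ≡ 8, so v_5 = 8^{−1} = 7 (mod 11).
  v = [7, 5, 5, 9, 7].
Step 2: syndromes of r = [9, 8, 1, 7, 5] (all sums mod 11).
  S_0 = Σ v_i r_i = 7·9 + 5·8 + 5·1 + 9·7 + 7·5 = 206 ≡ 8.
  S_1 = Σ v_i α_i r_i = 7·10·9 + 5·7·8 + 5·1·1 + 9·4·7 + 7·9·5 = 1482 ≡ 8.
  α_i^2 mod 11 = [1, 5, 1, 5, 4].
  S_2 = Σ v_i α_i^2 r_i = 7·1·9 + 5·5·8 + 5·1·1 + 9·5·7 + 7·4·5 = 723 ≡ 8.
  S = (8, 8, 8) ≠ 0, so r is not a codeword (an error is present).
Step 3: locate the error. For a single error e at position i, S_ℓ = v_i·e·α_i^ℓ, so α_err = S_1/S_0.
  S_0^{−1} = 8^{−1} = 7 (mod 11), so α_err = 8·7 = 56 ≡ 1 = α_3. Error position i = 3.
  Consistency check: S_2/S_1 = 8·7 = 56 ≡ 1 = α_err ✓ (single-error assumption holds).
Step 4: error magnitude e = S_0/v_3 = S_0·∏_{j≠3}(α_3 − α_j) = 8·9 = 72 ≡ 6 (mod 11).
Step 5: correct position 3: c_3 = r_3 − e = 1 − 6 ≡ 6 (mod 11). Hence c = [9, 8, 6, 7, 5].
  Check: interpolating c through the α_i gives m(x) = 2 + 4·x (degree < 2) with m(α_i) = c_i for every i, so c is indeed a codeword.


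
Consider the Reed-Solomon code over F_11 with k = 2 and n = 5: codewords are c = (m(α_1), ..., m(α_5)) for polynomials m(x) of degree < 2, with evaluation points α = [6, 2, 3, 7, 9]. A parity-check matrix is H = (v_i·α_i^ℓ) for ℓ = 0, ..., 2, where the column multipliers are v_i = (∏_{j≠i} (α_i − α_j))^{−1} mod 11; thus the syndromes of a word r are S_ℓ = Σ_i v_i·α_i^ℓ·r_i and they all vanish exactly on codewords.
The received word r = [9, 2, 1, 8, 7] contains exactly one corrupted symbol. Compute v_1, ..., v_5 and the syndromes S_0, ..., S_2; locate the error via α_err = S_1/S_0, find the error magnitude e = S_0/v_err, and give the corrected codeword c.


S = (10, 2, 7), error at position 5, error magnitude e = 1, c = [9, 2, 1, 8, 6].

Step 1: column multipliers v_i = (∏_{j≠i}(α_i − α_j))^{−1} mod 11.
  i = 1 (α = 6): (6−2)(6−3)(6−7)(6−9) = 4·3·(−1)·(−3) = 36 ≡ 3, so v_1 = 3^{−1} = 4 (mod 11).
  i = 2 (α = 2): (2−6)(2−3)(2−7)(2−9) = (−4)·(−1)·(−5)·(−7) = 140 ≡ 8, so v_2 = 8^{−1} = 7 (mod 11).
  i = 3 (α = 3): (3−6)(3−2)(3−7)(3−9) = (−3)·1·(−4)·(−6) = −72 ≡ 5, so v_3 = 5^{−1} = 9 (mod 11).
  i = 4 (α = 7): (7−6)(7−2)(7−3)(7−9) = 1·5·4·(−2) = −40 ≡ 4, so v_4 = 4^{−1} = 3 (mod 11).
  i = 5 (α = 9): (9−6)(9−2)(9−3)(9−7) = 3·7·6·2 = 252 ≡ 10, so v_5 = 10^{−1} = 10 (mod 11).
  v = [4, 7, 9, 3, 10].
Step 2: syndromes of r = [9, 2, 1, 8, 7] (all sums mod 11).
  S_0 = Σ v_i r_i = 4·9 + 7·2 + 9·1 + 3·8 + 10·7 = 153 ≡ 10.
  S_1 = Σ v_i α_i r_i = 4·6·9 + 7·2·2 + 9·3·1 + 3·7·8 + 10·9·7 = 1069 ≡ 2.
  α_i^2 mod 11 = [3, 4, 9, 5, 4].
  S_2 = Σ v_i α_i^2 r_i = 4·3·9 + 7·4·2 + 9·9·1 + 3·5·8 + 10·4·7 = 645 ≡ 7.
  S = (10, 2, 7) ≠ 0, so r is not a codeword (an error is present).
Step 3: locate the error. For a single error e at position i, S_ℓ = v_i·e·α_i^ℓ, so α_err = S_1/S_0.
  S_0^{−1} = 10^{−1} = 10 (mod 11), so α_err = 2·10 = 20 ≡ 9 = α_5. Error position i = 5.
  Consistency check: S_2/S_1 = 7·6 = 42 ≡ 9 = α_err ✓ (single-error assumption holds).
Step 4: error magnitude e = S_0/v_5 = S_0·∏_{j≠5}(α_5 − α_j) = 10·10 = 100 ≡ 1 (mod 11).
Step 5: correct position 5: c_5 = r_5 − e = 7 − 1 ≡ 6 (mod 11). Hence c = [9, 2, 1, 8, 6].
  Check: interpolating c through the α_i gives m(x) = 4 + 10·x (degree < 2) with m(α_i) = c_i for every i, so c is indeed a codeword.


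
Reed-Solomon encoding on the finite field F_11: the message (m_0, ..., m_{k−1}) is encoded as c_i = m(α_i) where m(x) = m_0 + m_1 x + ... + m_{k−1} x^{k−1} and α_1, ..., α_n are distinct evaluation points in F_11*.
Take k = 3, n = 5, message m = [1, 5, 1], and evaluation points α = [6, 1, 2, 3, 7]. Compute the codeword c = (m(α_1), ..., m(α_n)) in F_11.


c = [1, 7, 4, 3, 8]

Message polynomial: m(x) = 1 + 5·x + 1·x^2 (mod 11).
For each evaluation point α_i, compute m(α_i) mod 11:
  α_1 = 6: Horner steps 1 → 0 → 1, so m(6) = 1.
  α_2 = 1: Horner steps 1 → 6 → 7, so m(1) = 7.
  α_3 = 2: Horner steps 1 → 7 → 4, so m(2) = 4.
  α_4 = 3: Horner steps 1 → 8 → 3, so m(3) = 3.
  α_5 = 7: Horner steps 1 → 1 → 8, so m(7) = 8.
Codeword c = [1, 7, 4, 3, 8] ∈ F_11^5.


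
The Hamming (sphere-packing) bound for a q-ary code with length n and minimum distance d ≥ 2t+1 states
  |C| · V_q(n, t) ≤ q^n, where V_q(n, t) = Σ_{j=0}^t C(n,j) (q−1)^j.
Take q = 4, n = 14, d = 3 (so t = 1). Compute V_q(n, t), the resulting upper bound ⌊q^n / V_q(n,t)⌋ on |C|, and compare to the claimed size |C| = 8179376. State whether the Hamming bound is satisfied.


V_q(n, t) = 43, q^n = 268435456, Hamming bound = 6242685, |C| = 8179376 > bound (violated).

Step 1: Compute V_q(n, t) = Σ_{j=0}^1 C(n, j) (q−1)^j.
  j = 0: C(14,0)·(3)^0 = 1·1 = 1.
  j = 1: C(14,1)·(3)^1 = 14·3 = 42.
  V_q(n, t) = 1 + 42 = 43.
Step 2: q^n = 4^14 = 268435456.
Step 3: Hamming bound ⌊q^n / V_q(n,t)⌋ = ⌊268435456/43⌋ = 6242685.
Step 4: Compare |C| = 8179376 to 6242685: violated.
The claimed |C| lies above the Hamming bound, so no 4-ary code of length 14 with d ≥ 3 can have 8179376 codewords.


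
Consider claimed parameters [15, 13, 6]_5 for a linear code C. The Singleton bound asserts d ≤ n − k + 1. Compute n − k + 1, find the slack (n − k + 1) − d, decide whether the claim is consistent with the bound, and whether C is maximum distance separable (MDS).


Singleton RHS = n − k + 1 = 3, slack = -3, bound violated (no such code; not MDS).

Singleton bound: d ≤ n − k + 1.
Here n = 15, k = 13, so n − k + 1 = 3.
Given d = 6, check d ≤ 3: NO.
Slack = (n − k + 1) − d = -3.
The slack is negative: d = 6 exceeds n − k + 1 = 3 by 3, so the Singleton bound is violated and no linear [15, 13, 6]_5 code can exist. In particular it is not MDS (MDS requires d = n − k + 1 exactly).
Description: the claimed parameters are [15, 13, 6]_5; such a code would be impossible (violates the Singleton bound).


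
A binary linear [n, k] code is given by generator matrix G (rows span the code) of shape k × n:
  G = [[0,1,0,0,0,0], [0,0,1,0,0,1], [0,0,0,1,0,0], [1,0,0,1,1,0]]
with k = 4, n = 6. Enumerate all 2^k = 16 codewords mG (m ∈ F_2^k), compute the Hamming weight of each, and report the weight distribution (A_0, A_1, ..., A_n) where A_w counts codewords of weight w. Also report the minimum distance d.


Weight distribution: A_0 = 1, A_1 = 2, A_2 = 3, A_3 = 4, A_4 = 3, A_5 = 2, A_6 = 1. Minimum distance d = 1.

Enumerate all 2^4 = 16 messages m ∈ F_2^4.
For each, compute codeword c = mG in F_2^6, then tally its weight.
  m = 0000 → c = 000000, weight = 0.
  m = 1000 → c = 010000, weight = 1.
  m = 0100 → c = 001001, weight = 2.
  m = 1100 → c = 011001, weight = 3.
  m = 0010 → c = 000100, weight = 1.
  m = 1010 → c = 010100, weight = 2.
  m = 0110 → c = 001101, weight = 3.
  m = 1110 → c = 011101, weight = 4.
  m = 0001 → c = 100110, weight = 3.
  m = 1001 → c = 110110, weight = 4.
  m = 0101 → c = 101111, weight = 5.
  m = 1101 → c = 111111, weight = 6.
  m = 0011 → c = 100010, weight = 2.
  m = 1011 → c = 110010, weight = 3.
  m = 0111 → c = 101011, weight = 4.
  m = 1111 → c = 111011, weight = 5.
Tally weights:
  weight 0: 1 codewords.
  weight 1: 2 codewords.
  weight 2: 3 codewords.
  weight 3: 4 codewords.
  weight 4: 3 codewords.
  weight 5: 2 codewords.
  weight 6: 1 codewords.
Minimum distance d = smallest w > 0 with A_w > 0 = 1.
Sanity: Σ A_w = 16 = 2^4 = 16 ✓.


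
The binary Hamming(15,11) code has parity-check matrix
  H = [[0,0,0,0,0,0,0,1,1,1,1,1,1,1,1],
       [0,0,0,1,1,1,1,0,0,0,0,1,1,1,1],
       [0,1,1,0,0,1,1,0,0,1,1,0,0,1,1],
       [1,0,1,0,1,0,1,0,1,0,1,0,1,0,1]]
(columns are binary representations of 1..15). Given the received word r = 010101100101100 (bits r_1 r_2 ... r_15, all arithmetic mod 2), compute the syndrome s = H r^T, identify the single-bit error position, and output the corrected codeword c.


s = (1, 1, 0, 0)^T, error position = 12, corrected codeword c = 010101100100100

Compute s = H r^T mod 2 one row at a time:
  s_1 = 0 + 0 + 1 + 0 + 1 + 1 + 0 + 0 = 3 ≡ 1 (mod 2).
  s_2 = 1 + 0 + 1 + 1 + 1 + 1 + 0 + 0 = 5 ≡ 1 (mod 2).
  s_3 = 1 + 0 + 1 + 1 + 1 + 0 + 0 + 0 = 4 ≡ 0 (mod 2).
  s_4 = 0 + 0 + 0 + 1 + 0 + 0 + 1 + 0 = 2 ≡ 0 (mod 2).
s = (1, 1, 0, 0)^T — this equals column 12 of H (binary 1100), so error is at position 12.
Correct: flip bit 12 of r = 010101100101100 to get c = 010101100100100.


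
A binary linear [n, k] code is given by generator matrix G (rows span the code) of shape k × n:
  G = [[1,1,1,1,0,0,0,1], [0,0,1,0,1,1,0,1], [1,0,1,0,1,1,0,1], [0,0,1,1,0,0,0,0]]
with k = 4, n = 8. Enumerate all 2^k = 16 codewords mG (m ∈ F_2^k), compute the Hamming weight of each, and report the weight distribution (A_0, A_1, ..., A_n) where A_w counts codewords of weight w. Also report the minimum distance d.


Weight distribution: A_0 = 1, A_1 = 1, A_2 = 2, A_3 = 2, A_4 = 5, A_5 = 5. Minimum distance d = 1.

Enumerate all 2^4 = 16 messages m ∈ F_2^4.
For each, compute codeword c = mG in F_2^8, then tally its weight.
  m = 0000 → c = 00000000, weight = 0.
  m = 1000 → c = 11110001, weight = 5.
  m = 0100 → c = 00101101, weight = 4.
  m = 1100 → c = 11011100, weight = 5.
  m = 0010 → c = 10101101, weight = 5.
  m = 1010 → c = 01011100, weight = 4.
  m = 0110 → c = 10000000, weight = 1.
  m = 1110 → c = 01110001, weight = 4.
  m = 0001 → c = 00110000, weight = 2.
  m = 1001 → c = 11000001, weight = 3.
  m = 0101 → c = 00011101, weight = 4.
  m = 1101 → c = 11101100, weight = 5.
  m = 0011 → c = 10011101, weight = 5.
  m = 1011 → c = 01101100, weight = 4.
  m = 0111 → c = 10110000, weight = 3.
  m = 1111 → c = 01000001, weight = 2.
Tally weights:
  weight 0: 1 codewords.
  weight 1: 1 codewords.
  weight 2: 2 codewords.
  weight 3: 2 codewords.
  weight 4: 5 codewords.
  weight 5: 5 codewords.
Minimum distance d = smallest w > 0 with A_w > 0 = 1.
Sanity: Σ A_w = 16 = 2^4 = 16 ✓.


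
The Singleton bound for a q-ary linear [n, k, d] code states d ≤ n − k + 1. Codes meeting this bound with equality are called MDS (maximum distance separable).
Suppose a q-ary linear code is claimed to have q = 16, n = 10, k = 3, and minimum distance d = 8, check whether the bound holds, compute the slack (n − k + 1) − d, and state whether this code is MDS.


Singleton RHS = n − k + 1 = 8, slack = 0, bound satisfied, MDS.

Singleton bound: d ≤ n − k + 1.
Here n = 10, k = 3, so n − k + 1 = 8.
Given d = 8, check d ≤ 8: YES.
Slack = (n − k + 1) − d = 0.
The code is MDS (slack = 0).
Description: the claimed parameters are [10, 3, 8]_16; such a code would be MDS (meets Singleton bound).


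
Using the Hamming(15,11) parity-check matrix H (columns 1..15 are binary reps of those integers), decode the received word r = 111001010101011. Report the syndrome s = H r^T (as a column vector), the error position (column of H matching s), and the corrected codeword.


s = (1, 0, 0, 1)^T, error position = 9, corrected codeword c = 111001011101011

Compute s = H r^T mod 2 one row at a time:
  s_1 = 1 + 0 + 1 + 0 + 1 + 0 + 1 + 1 = 5 ≡ 1 (mod 2).
  s_2 = 0 + 0 + 1 + 0 + 1 + 0 + 1 + 1 = 4 ≡ 0 (mod 2).
  s_3 = 1 + 1 + 1 + 0 + 1 + 0 + 1 + 1 = 6 ≡ 0 (mod 2).
  s_4 = 1 + 1 + 0 + 0 + 0 + 0 + 0 + 1 = 3 ≡ 1 (mod 2).
s = (1, 0, 0, 1)^T — this equals column 9 of H (binary 1001), so error is at position 9.
Correct: flip bit 9 of r = 111001010101011 to get c = 111001011101011.


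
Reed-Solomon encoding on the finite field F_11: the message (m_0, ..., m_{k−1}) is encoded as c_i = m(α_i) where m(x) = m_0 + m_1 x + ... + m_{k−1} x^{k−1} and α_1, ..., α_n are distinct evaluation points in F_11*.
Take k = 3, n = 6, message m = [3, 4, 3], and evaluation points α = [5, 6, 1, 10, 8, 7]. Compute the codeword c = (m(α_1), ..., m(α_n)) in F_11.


c = [10, 3, 10, 2, 7, 2]

Message polynomial: m(x) = 3 + 4·x + 3·x^2 (mod 11).
For each evaluation point α_i, compute m(α_i) mod 11:
  α_1 = 5: Horner steps 3 → 8 → 10, so m(5) = 10.
  α_2 = 6: Horner steps 3 → 0 → 3, so m(6) = 3.
  α_3 = 1: Horner steps 3 → 7 → 10, so m(1) = 10.
  α_4 = 10: Horner steps 3 → 1 → 2, so m(10) = 2.
  α_5 = 8: Horner steps 3 → 6 → 7, so m(8) = 7.
  α_6 = 7: Horner steps 3 → 3 → 2, so m(7) = 2.
Codeword c = [10, 3, 10, 2, 7, 2] ∈ F_11^6.


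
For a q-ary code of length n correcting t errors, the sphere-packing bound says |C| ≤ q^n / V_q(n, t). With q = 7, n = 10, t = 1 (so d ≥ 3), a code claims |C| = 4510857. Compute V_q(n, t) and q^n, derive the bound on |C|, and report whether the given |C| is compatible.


V_q(n, t) = 61, q^n = 282475249, Hamming bound = 4630741, |C| = 4510857 ≤ bound (satisfied).

Step 1: Compute V_q(n, t) = Σ_{j=0}^1 C(n, j) (q−1)^j.
  j = 0: C(10,0)·(6)^0 = 1·1 = 1.
  j = 1: C(10,1)·(6)^1 = 10·6 = 60.
  V_q(n, t) = 1 + 60 = 61.
Step 2: q^n = 7^10 = 282475249.
Step 3: Hamming bound ⌊q^n / V_q(n,t)⌋ = ⌊282475249/61⌋ = 4630741.
Step 4: Compare |C| = 4510857 to 4630741: satisfied.
The claimed |C| lies below the Hamming bound.


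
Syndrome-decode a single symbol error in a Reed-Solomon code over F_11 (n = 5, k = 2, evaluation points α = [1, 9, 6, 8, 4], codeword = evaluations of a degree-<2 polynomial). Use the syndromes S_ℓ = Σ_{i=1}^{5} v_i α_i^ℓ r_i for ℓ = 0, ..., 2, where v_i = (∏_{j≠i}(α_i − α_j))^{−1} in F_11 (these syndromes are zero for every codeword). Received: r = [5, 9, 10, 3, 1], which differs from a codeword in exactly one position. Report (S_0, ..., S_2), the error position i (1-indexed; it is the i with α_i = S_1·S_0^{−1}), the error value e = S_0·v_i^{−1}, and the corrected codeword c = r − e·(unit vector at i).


S = (6, 3, 7), error at position 3, error magnitude e = 8, c = [5, 9, 2, 3, 1].

Step 1: column multipliers v_i = (∏_{j≠i}(α_i − α_j))^{−1} mod 11.
  i = 1 (α = 1): (1−9)(1−6)(1−8)(1−4) = (−8)·(−5)·(−7)·(−3) = 840 ≡ 4, so v_1 = 4^{−1} = 3 (mod 11).
  i = 2 (α = 9): (9−1)(9−6)(9−8)(9−4) = 8·3·1·5 = 120 ≡ 10, so v_2 = 10^{−1} = 10 (mod 11).
  i = 3 (α = 6): (6−1)(6−9)(6−8)(6−4) = 5·(−3)·(−2)·2 = 60 ≡ 5, so v_3 = 5^{−1} = 9 (mod 11).
  i = 4 (α = 8): (8−1)(8−9)(8−6)(8−4) = 7·(−1)·2·4 = −56 ≡ 10, so v_4 = 10^{−1} = 10 (mod 11).
  i = 5 (α = 4): (4−1)(4−9)(4−6)(4−8) = 3·(−5)·(−2)·(−4) = −120 ≡ 1, so v_5 = 1^{−1} = 1 (mod 11).
  v = [3, 10, 9, 10, 1].
Step 2: syndromes of r = [5, 9, 10, 3, 1] (all sums mod 11).
  S_0 = Σ v_i r_i = 3·5 + 10·9 + 9·10 + 10·3 + 1·1 = 226 ≡ 6.
  S_1 = Σ v_i α_i r_i = 3·1·5 + 10·9·9 + 9·6·10 + 10·8·3 + 1·4·1 = 1609 ≡ 3.
  α_i^2 mod 11 = [1, 4, 3, 9, 5].
  S_2 = Σ v_i α_i^2 r_i = 3·1·5 + 10·4·9 + 9·3·10 + 10·9·3 + 1·5·1 = 920 ≡ 7.
  S = (6, 3, 7) ≠ 0, so r is not a codeword (an error is present).
Step 3: locate the error. For a single error e at position i, S_ℓ = v_i·e·α_i^ℓ, so α_err = S_1/S_0.
  S_0^{−1} = 6^{−1} = 2 (mod 11), so α_err = 3·2 = 6 ≡ 6 = α_3. Error position i = 3.
  Consistency check: S_2/S_1 = 7·4 = 28 ≡ 6 = α_err ✓ (single-error assumption holds).
Step 4: error magnitude e = S_0/v_3 = S_0·∏_{j≠3}(α_3 − α_j) = 6·5 = 30 ≡ 8 (mod 11).
Step 5: correct position 3: c_3 = r_3 − e = 10 − 8 ≡ 2 (mod 11). Hence c = [5, 9, 2, 3, 1].
  Check: interpolating c through the α_i gives m(x) = 10 + 6·x (degree < 2) with m(α_i) = c_i for every i, so c is indeed a codeword.


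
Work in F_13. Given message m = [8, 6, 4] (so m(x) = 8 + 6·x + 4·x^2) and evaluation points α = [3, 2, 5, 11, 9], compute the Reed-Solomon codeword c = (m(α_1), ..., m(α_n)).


c = [10, 10, 8, 12, 9]

Message polynomial: m(x) = 8 + 6·x + 4·x^2 (mod 13).
For each evaluation point α_i, compute m(α_i) mod 13:
  α_1 = 3: Horner steps 4 → 5 → 10, so m(3) = 10.
  α_2 = 2: Horner steps 4 → 1 → 10, so m(2) = 10.
  α_3 = 5: Horner steps 4 → 0 → 8, so m(5) = 8.
  α_4 = 11: Horner steps 4 → 11 → 12, so m(11) = 12.
  α_5 = 9: Horner steps 4 → 3 → 9, so m(9) = 9.
Codeword c = [10, 10, 8, 12, 9] ∈ F_13^5.


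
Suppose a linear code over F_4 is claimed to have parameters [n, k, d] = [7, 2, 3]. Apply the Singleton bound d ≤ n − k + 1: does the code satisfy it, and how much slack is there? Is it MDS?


Singleton RHS = n − k + 1 = 6, slack = 3, bound satisfied, not MDS.

Singleton bound: d ≤ n − k + 1.
Here n = 7, k = 2, so n − k + 1 = 6.
Given d = 3, check d ≤ 6: YES.
Slack = (n − k + 1) − d = 3.
The code is NOT MDS (slack = 3 > 0).
Description: the claimed parameters are [7, 2, 3]_4; such a code would be non-MDS.


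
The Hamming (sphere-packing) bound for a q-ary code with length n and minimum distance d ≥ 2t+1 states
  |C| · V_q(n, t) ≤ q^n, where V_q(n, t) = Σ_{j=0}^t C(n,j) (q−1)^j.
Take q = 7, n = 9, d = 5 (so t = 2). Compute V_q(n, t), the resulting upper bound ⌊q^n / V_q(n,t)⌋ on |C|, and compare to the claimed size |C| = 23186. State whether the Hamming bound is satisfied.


V_q(n, t) = 1351, q^n = 40353607, Hamming bound = 29869, |C| = 23186 ≤ bound (satisfied).

Step 1: Compute V_q(n, t) = Σ_{j=0}^2 C(n, j) (q−1)^j.
  j = 0: C(9,0)·(6)^0 = 1·1 = 1.
  j = 1: C(9,1)·(6)^1 = 9·6 = 54.
  j = 2: C(9,2)·(6)^2 = 36·36 = 1296.
  V_q(n, t) = 1 + 54 + 1296 = 1351.
Step 2: q^n = 7^9 = 40353607.
Step 3: Hamming bound ⌊q^n / V_q(n,t)⌋ = ⌊40353607/1351⌋ = 29869.
Step 4: Compare |C| = 23186 to 29869: satisfied.
The claimed |C| lies below the Hamming bound.
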